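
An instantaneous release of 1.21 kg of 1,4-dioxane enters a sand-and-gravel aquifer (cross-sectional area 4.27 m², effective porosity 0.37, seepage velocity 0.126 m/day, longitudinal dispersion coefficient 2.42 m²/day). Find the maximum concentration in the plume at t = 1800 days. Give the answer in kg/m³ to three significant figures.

0.00327 kg/m³

The peak of an instantaneous 1D plume sits at x = vt; there the Gaussian factor is 1 and C_max = M/(n_e·A·√(4πDt)), where n_e·A is the pore area the mass is dissolved in.
√(4πDt) = √(4π × 2.42 × 1800) = 234.0 m, so C_max = 1.21/(0.37 × 4.27 × 234.0) = 0.00327 kg/m³.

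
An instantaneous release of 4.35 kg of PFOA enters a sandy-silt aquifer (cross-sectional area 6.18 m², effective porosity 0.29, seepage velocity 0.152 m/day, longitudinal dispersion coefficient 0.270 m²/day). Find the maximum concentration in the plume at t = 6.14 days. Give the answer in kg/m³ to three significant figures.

The peak of an instantaneous 1D plume sits at x = vt; there the Gaussian factor is 1 and C_max = M/(n_e·A·√(4πDt)), where n_e·A is the pore area the mass is dissolved in.
√(4πDt) = √(4π × 0.270 × 6.14) = 4.564 m, so C_max = 4.35/(0.29 × 6.18 × 4.564) = 0.532 kg/m³.

0.532 kg/m³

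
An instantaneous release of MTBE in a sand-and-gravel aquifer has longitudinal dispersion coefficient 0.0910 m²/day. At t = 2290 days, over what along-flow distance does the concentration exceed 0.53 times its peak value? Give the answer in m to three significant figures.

46.0 m

The plume is Gaussian with σ = √(2Dt) = √(2 × 0.0910 × 2290) = 20.42 m.
C/C_peak = exp(−Δx²/(2σ²)) = 0.53 ⇒ Δx = σ·√(−2 ln 0.53) = 20.42 × 1.127 = 23.01 m.
Width = 2Δx = 46.0 m.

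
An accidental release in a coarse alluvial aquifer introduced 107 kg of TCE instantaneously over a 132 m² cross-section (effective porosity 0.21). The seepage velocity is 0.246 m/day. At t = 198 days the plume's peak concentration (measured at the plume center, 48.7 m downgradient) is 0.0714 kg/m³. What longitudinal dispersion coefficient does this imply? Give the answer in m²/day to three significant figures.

1.17 m²/day

At the plume center C_max = M/(n_e·A·√(4πDt)), so D = M²/(4πt·(n_e·A·C_max)²).
n_e·A·C_max = 0.21 × 132 × 0.0714 = 1.979 kg/m.
D = 107²/(4π × 198 × 1.979²) = 1.17 m²/day.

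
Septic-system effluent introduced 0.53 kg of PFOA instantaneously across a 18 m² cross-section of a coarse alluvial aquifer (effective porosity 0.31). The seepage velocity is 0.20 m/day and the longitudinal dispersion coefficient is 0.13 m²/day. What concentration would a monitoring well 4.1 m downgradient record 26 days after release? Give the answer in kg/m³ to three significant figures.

For an instantaneous plane source, C(x,t) = M/(n_e·A·√(4πDt)) · exp(−(x−vt)²/(4Dt)), with n_e·A the pore (flow) area.
Plume center vt = 0.20 × 26 = 5.2 m, so the well at 4.1 m is 1.1 m upgradient of the peak.
√(4πDt) = 6.517 m, giving peak height M/(n_e·A·√(4πDt)) = 0.53/(0.31 × 18 × 6.517) = 0.01457 kg/m³.
(x−vt)²/(4Dt) = (-1.1)²/(4 × 0.13 × 26) = 0.08950; exp(−0.08950) = 0.9144.
C = 0.01457 × 0.9144 = 0.0133 kg/m³.

0.0133 kg/m³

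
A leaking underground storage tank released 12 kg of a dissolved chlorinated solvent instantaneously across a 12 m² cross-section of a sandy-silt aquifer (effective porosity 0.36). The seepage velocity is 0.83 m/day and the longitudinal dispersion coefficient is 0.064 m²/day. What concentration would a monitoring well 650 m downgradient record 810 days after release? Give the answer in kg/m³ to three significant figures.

For an instantaneous plane source, C(x,t) = M/(n_e·A·√(4πDt)) · exp(−(x−vt)²/(4Dt)), with n_e·A the pore (flow) area.
Plume center vt = 0.83 × 810 = 672.3 m, so the well at 650 m is 22.3 m upgradient of the peak.
√(4πDt) = 25.52 m, giving peak height M/(n_e·A·√(4πDt)) = 12/(0.36 × 12 × 25.52) = 0.1088 kg/m³.
(x−vt)²/(4Dt) = (-22.3)²/(4 × 0.064 × 810) = 2.398; exp(−2.398) = 0.09090.
C = 0.1088 × 0.09090 = 0.00989 kg/m³.

0.00989 kg/m³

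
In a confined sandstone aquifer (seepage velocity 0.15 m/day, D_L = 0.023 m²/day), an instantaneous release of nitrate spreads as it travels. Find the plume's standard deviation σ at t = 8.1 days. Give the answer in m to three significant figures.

0.610 m

Dispersive spreading gives a Gaussian with σ² = 2Dt; advection only shifts the center.
σ = √(2 × 0.023 × 8.1) = 0.610 m.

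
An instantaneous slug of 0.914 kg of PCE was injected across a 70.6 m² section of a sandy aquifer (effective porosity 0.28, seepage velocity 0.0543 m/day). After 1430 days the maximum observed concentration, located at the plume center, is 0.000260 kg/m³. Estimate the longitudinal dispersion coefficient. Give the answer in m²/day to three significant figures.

At the plume center C_max = M/(n_e·A·√(4πDt)), so D = M²/(4πt·(n_e·A·C_max)²).
n_e·A·C_max = 0.28 × 70.6 × 0.000260 = 0.005140 kg/m.
D = 0.914²/(4π × 1430 × 0.005140²) = 1.76 m²/day.

1.76 m²/day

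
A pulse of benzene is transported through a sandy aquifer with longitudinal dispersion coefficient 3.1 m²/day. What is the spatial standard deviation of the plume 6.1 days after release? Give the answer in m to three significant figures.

6.15 m

Dispersive spreading gives a Gaussian with σ² = 2Dt; advection only shifts the center.
σ = √(2 × 3.1 × 6.1) = 6.15 m.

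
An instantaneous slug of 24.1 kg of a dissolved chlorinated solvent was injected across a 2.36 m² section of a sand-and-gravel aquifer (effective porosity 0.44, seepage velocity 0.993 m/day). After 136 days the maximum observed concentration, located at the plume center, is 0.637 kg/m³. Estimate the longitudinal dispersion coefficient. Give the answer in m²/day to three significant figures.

At the plume center C_max = M/(n_e·A·√(4πDt)), so D = M²/(4πt·(n_e·A·C_max)²).
n_e·A·C_max = 0.44 × 2.36 × 0.637 = 0.6615 kg/m.
D = 24.1²/(4π × 136 × 0.6615²) = 0.777 m²/day.

0.777 m²/day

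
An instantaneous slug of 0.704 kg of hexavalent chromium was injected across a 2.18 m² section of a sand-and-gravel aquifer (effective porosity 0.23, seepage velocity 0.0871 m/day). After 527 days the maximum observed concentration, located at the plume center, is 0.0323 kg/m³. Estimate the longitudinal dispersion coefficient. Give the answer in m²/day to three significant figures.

0.285 m²/day

At the plume center C_max = M/(n_e·A·√(4πDt)), so D = M²/(4πt·(n_e·A·C_max)²).
n_e·A·C_max = 0.23 × 2.18 × 0.0323 = 0.01620 kg/m.
D = 0.704²/(4π × 527 × 0.01620²) = 0.285 m²/day.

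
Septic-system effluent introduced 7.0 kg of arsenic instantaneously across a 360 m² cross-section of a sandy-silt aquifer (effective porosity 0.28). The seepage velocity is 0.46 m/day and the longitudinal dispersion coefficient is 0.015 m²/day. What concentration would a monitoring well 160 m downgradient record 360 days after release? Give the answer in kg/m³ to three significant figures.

For an instantaneous plane source, C(x,t) = M/(n_e·A·√(4πDt)) · exp(−(x−vt)²/(4Dt)), with n_e·A the pore (flow) area.
Plume center vt = 0.46 × 360 = 165.6 m, so the well at 160 m is 5.6 m upgradient of the peak.
√(4πDt) = 8.238 m, giving peak height M/(n_e·A·√(4πDt)) = 7.0/(0.28 × 360 × 8.238) = 0.008430 kg/m³.
(x−vt)²/(4Dt) = (-5.6)²/(4 × 0.015 × 360) = 1.452; exp(−1.452) = 0.2341.
C = 0.008430 × 0.2341 = 0.00197 kg/m³.

0.00197 kg/m³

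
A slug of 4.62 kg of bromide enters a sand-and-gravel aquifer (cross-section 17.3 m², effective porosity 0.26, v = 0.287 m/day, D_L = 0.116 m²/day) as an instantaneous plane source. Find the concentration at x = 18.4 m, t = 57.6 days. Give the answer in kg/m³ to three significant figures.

For an instantaneous plane source, C(x,t) = M/(n_e·A·√(4πDt)) · exp(−(x−vt)²/(4Dt)), with n_e·A the pore (flow) area.
Plume center vt = 0.287 × 57.6 = 16.5312 m, so the well at 18.4 m is 1.8688 m downgradient of the peak.
√(4πDt) = 9.163 m, giving peak height M/(n_e·A·√(4πDt)) = 4.62/(0.26 × 17.3 × 9.163) = 0.1121 kg/m³.
(x−vt)²/(4Dt) = (1.8688)²/(4 × 0.116 × 57.6) = 0.1307; exp(−0.1307) = 0.8775.
C = 0.1121 × 0.8775 = 0.0984 kg/m³.

0.0984 kg/m³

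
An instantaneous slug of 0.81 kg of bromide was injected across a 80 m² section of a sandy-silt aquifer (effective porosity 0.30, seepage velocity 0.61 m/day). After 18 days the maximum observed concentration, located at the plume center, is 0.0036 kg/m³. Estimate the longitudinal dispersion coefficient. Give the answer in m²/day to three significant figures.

0.389 m²/day

At the plume center C_max = M/(n_e·A·√(4πDt)), so D = M²/(4πt·(n_e·A·C_max)²).
n_e·A·C_max = 0.30 × 80 × 0.0036 = 0.08640 kg/m.
D = 0.81²/(4π × 18 × 0.08640²) = 0.389 m²/day.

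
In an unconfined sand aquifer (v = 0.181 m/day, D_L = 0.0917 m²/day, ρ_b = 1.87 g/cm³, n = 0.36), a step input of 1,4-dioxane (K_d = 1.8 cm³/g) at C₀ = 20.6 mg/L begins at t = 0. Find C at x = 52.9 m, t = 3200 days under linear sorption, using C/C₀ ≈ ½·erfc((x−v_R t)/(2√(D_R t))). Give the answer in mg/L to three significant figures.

Retardation factor R = 1 + ρ_b·K_d/n = 1 + 1.87 × 1.8/0.36 = 10.35.
Sorption retards both mechanisms: v_R = v/R = 0.01749 m/day, D_R = D/R = 0.008860 m²/day.
v_R·t = 0.01749 × 3200 = 55.968 m; 2√(D_R t) = 10.65 m; argument = (52.9 − 55.968)/10.65 = -0.2881.
C = C₀ × ½·erfc(-0.2881) = 20.6 × 0.6582 = 13.6 mg/L.

13.6 mg/L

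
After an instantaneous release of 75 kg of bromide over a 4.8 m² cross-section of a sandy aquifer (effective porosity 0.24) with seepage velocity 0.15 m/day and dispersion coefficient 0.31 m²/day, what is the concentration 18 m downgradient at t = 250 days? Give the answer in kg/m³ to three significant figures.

For an instantaneous plane source, C(x,t) = M/(n_e·A·√(4πDt)) · exp(−(x−vt)²/(4Dt)), with n_e·A the pore (flow) area.
Plume center vt = 0.15 × 250 = 37.5 m, so the well at 18 m is 19.5 m upgradient of the peak.
√(4πDt) = 31.21 m, giving peak height M/(n_e·A·√(4πDt)) = 75/(0.24 × 4.8 × 31.21) = 2.086 kg/m³.
(x−vt)²/(4Dt) = (-19.5)²/(4 × 0.31 × 250) = 1.227; exp(−1.227) = 0.2932.
C = 2.086 × 0.2932 = 0.612 kg/m³.

0.612 kg/m³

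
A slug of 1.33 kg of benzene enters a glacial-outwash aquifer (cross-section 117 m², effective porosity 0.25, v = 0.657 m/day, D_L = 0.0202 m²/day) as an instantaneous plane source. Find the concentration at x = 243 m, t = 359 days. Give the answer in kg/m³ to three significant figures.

For an instantaneous plane source, C(x,t) = M/(n_e·A·√(4πDt)) · exp(−(x−vt)²/(4Dt)), with n_e·A the pore (flow) area.
Plume center vt = 0.657 × 359 = 235.863 m, so the well at 243 m is 7.137 m downgradient of the peak.
√(4πDt) = 9.546 m, giving peak height M/(n_e·A·√(4πDt)) = 1.33/(0.25 × 117 × 9.546) = 0.004763 kg/m³.
(x−vt)²/(4Dt) = (7.137)²/(4 × 0.0202 × 359) = 1.756; exp(−1.756) = 0.1727.
C = 0.004763 × 0.1727 = 0.000823 kg/m³.

0.000823 kg/m³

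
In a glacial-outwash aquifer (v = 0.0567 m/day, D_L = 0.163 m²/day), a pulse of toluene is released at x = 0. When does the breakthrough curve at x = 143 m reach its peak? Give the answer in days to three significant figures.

2470 days

For the 1D instantaneous-source solution, setting ∂C/∂t = 0 at fixed x gives v²t² + 2Dt − x² = 0, so t = (√(D² + v²x²) − D)/v².
√(D² + v²x²) = √(0.163² + 0.0567² × 143²) = 8.110; v² = 0.00321489.
t = (8.110 − 0.163)/0.00321489 = 2470 days (vs. the pure-advection estimate x/v = 2520 d).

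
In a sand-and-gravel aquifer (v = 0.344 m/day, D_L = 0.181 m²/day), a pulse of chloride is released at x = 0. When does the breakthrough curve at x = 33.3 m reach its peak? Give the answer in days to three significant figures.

95.3 days

For the 1D instantaneous-source solution, setting ∂C/∂t = 0 at fixed x gives v²t² + 2Dt − x² = 0, so t = (√(D² + v²x²) − D)/v².
√(D² + v²x²) = √(0.181² + 0.344² × 33.3²) = 11.46; v² = 0.118336.
t = (11.46 − 0.181)/0.118336 = 95.3 days (vs. the pure-advection estimate x/v = 96.8 d).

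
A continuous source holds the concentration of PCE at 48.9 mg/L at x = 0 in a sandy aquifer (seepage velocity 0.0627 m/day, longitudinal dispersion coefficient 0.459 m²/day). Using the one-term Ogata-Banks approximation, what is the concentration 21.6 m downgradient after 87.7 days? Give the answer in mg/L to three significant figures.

For a continuous step input, C/C₀ ≈ ½·erfc((x−vt)/(2√(Dt))).
vt = 0.0627 × 87.7 = 5.49879 m and 2√(Dt) = 2√(0.459 × 87.7) = 12.69 m.
Argument (x−vt)/(2√(Dt)) = (21.6 − 5.49879)/12.69 = 1.269; ½·erfc(1.269) = 0.03636.
C = 48.9 × 0.03636 = 1.78 mg/L.

1.78 mg/L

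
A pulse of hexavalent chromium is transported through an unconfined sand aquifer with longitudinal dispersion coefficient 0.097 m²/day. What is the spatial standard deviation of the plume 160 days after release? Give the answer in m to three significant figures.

Dispersive spreading gives a Gaussian with σ² = 2Dt; advection only shifts the center.
σ = √(2 × 0.097 × 160) = 5.57 m.

5.57 m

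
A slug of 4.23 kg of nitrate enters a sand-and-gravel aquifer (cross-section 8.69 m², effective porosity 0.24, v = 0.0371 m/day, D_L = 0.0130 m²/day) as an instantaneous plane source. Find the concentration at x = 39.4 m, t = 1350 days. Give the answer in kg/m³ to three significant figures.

For an instantaneous plane source, C(x,t) = M/(n_e·A·√(4πDt)) · exp(−(x−vt)²/(4Dt)), with n_e·A the pore (flow) area.
Plume center vt = 0.0371 × 1350 = 50.085 m, so the well at 39.4 m is 10.685 m upgradient of the peak.
√(4πDt) = 14.85 m, giving peak height M/(n_e·A·√(4πDt)) = 4.23/(0.24 × 8.69 × 14.85) = 0.1366 kg/m³.
(x−vt)²/(4Dt) = (-10.685)²/(4 × 0.0130 × 1350) = 1.626; exp(−1.626) = 0.1967.
C = 0.1366 × 0.1967 = 0.0269 kg/m³.

0.0269 kg/m³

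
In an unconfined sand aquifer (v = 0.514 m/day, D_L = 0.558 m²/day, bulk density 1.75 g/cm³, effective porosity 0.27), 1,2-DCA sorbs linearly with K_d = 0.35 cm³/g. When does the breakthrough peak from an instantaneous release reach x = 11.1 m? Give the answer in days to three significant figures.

Retardation factor R = 1 + ρ_b·K_d/n = 1 + 1.75 × 0.35/0.27 = 3.269.
Sorption retards both mechanisms: v_R = v/R = 0.1572 m/day, D_R = D/R = 0.1707 m²/day.
Peak time from v_R²t² + 2D_R t − x² = 0: t = (√(D_R² + v_R²x²) − D_R)/v_R².
√(D_R² + v_R²x²) = √(0.1707² + 0.1572² × 11.1²) = 1.753; v_R² = 0.02471.
t = (1.753 − 0.1707)/0.02471 = 64.0 days.

64.0 days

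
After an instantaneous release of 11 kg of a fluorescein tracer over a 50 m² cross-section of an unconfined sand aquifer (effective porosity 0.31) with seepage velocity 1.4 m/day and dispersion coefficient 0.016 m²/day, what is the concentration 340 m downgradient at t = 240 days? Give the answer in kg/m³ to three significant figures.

0.0360 kg/m³

For an instantaneous plane source, C(x,t) = M/(n_e·A·√(4πDt)) · exp(−(x−vt)²/(4Dt)), with n_e·A the pore (flow) area.
Plume center vt = 1.4 × 240 = 336 m, so the well at 340 m is 4 m downgradient of the peak.
√(4πDt) = 6.947 m, giving peak height M/(n_e·A·√(4πDt)) = 11/(0.31 × 50 × 6.947) = 0.1022 kg/m³.
(x−vt)²/(4Dt) = (4)²/(4 × 0.016 × 240) = 1.042; exp(−1.042) = 0.3527.
C = 0.1022 × 0.3527 = 0.0360 kg/m³.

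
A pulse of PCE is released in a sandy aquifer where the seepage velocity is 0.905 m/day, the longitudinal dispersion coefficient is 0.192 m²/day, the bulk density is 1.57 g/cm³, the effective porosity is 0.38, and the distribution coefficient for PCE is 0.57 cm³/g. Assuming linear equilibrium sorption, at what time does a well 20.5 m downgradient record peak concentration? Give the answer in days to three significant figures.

Retardation factor R = 1 + ρ_b·K_d/n = 1 + 1.57 × 0.57/0.38 = 3.355.
Sorption retards both mechanisms: v_R = v/R = 0.2697 m/day, D_R = D/R = 0.05723 m²/day.
Peak time from v_R²t² + 2D_R t − x² = 0: t = (√(D_R² + v_R²x²) − D_R)/v_R².
√(D_R² + v_R²x²) = √(0.05723² + 0.2697² × 20.5²) = 5.529; v_R² = 0.07274.
t = (5.529 − 0.05723)/0.07274 = 75.2 days.

75.2 days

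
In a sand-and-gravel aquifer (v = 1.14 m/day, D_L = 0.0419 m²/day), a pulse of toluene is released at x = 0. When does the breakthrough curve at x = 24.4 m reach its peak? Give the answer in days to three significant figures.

21.4 days

For the 1D instantaneous-source solution, setting ∂C/∂t = 0 at fixed x gives v²t² + 2Dt − x² = 0, so t = (√(D² + v²x²) − D)/v².
√(D² + v²x²) = √(0.0419² + 1.14² × 24.4²) = 27.82; v² = 1.2996.
t = (27.82 − 0.0419)/1.2996 = 21.4 days (vs. the pure-advection estimate x/v = 21.4 d).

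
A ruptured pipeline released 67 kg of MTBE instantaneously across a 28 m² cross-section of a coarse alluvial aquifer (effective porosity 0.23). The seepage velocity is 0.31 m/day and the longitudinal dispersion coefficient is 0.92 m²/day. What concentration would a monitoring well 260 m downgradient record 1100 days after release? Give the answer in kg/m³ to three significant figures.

0.0182 kg/m³

For an instantaneous plane source, C(x,t) = M/(n_e·A·√(4πDt)) · exp(−(x−vt)²/(4Dt)), with n_e·A the pore (flow) area.
Plume center vt = 0.31 × 1100 = 341 m, so the well at 260 m is 81 m upgradient of the peak.
√(4πDt) = 112.8 m, giving peak height M/(n_e·A·√(4πDt)) = 67/(0.23 × 28 × 112.8) = 0.09223 kg/m³.
(x−vt)²/(4Dt) = (-81)²/(4 × 0.92 × 1100) = 1.621; exp(−1.621) = 0.1977.
C = 0.09223 × 0.1977 = 0.0182 kg/m³.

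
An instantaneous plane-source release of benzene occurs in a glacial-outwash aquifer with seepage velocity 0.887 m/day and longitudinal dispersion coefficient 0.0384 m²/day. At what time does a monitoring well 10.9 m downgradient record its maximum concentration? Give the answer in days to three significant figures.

For the 1D instantaneous-source solution, setting ∂C/∂t = 0 at fixed x gives v²t² + 2Dt − x² = 0, so t = (√(D² + v²x²) − D)/v².
√(D² + v²x²) = √(0.0384² + 0.887² × 10.9²) = 9.668; v² = 0.786769.
t = (9.668 − 0.0384)/0.786769 = 12.2 days (vs. the pure-advection estimate x/v = 12.3 d).

12.2 days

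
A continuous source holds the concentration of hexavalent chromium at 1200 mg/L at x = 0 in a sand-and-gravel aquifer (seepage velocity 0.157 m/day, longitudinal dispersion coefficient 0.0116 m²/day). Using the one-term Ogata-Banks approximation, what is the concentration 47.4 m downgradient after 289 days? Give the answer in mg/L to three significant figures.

260 mg/L

For a continuous step input, C/C₀ ≈ ½·erfc((x−vt)/(2√(Dt))).
vt = 0.157 × 289 = 45.373 m and 2√(Dt) = 2√(0.0116 × 289) = 3.662 m.
Argument (x−vt)/(2√(Dt)) = (47.4 − 45.373)/3.662 = 0.5535; ½·erfc(0.5535) = 0.2169.
C = 1200 × 0.2169 = 260 mg/L.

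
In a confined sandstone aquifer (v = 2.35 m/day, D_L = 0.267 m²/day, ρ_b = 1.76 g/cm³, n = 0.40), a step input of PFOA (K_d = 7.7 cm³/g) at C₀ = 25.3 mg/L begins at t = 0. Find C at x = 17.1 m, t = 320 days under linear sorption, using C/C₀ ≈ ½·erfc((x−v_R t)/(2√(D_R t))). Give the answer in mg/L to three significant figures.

24.7 mg/L

Retardation factor R = 1 + ρ_b·K_d/n = 1 + 1.76 × 7.7/0.40 = 34.88.
Sorption retards both mechanisms: v_R = v/R = 0.06737 m/day, D_R = D/R = 0.007655 m²/day.
v_R·t = 0.06737 × 320 = 21.5584 m; 2√(D_R t) = 3.130 m; argument = (17.1 − 21.5584)/3.130 = -1.424.
C = C₀ × ½·erfc(-1.424) = 25.3 × 0.9780 = 24.7 mg/L.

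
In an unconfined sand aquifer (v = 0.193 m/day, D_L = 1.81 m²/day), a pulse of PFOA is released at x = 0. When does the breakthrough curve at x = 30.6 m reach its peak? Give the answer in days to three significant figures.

117 days

For the 1D instantaneous-source solution, setting ∂C/∂t = 0 at fixed x gives v²t² + 2Dt − x² = 0, so t = (√(D² + v²x²) − D)/v².
√(D² + v²x²) = √(1.81² + 0.193² × 30.6²) = 6.177; v² = 0.037249.
t = (6.177 − 1.81)/0.037249 = 117 days (vs. the pure-advection estimate x/v = 159 d).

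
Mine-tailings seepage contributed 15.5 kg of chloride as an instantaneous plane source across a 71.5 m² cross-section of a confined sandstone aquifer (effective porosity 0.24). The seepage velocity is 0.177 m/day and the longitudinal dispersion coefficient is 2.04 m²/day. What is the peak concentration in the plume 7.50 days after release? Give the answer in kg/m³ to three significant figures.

The peak of an instantaneous 1D plume sits at x = vt; there the Gaussian factor is 1 and C_max = M/(n_e·A·√(4πDt)), where n_e·A is the pore area the mass is dissolved in.
√(4πDt) = √(4π × 2.04 × 7.50) = 13.87 m, so C_max = 15.5/(0.24 × 71.5 × 13.87) = 0.0651 kg/m³.

0.0651 kg/m³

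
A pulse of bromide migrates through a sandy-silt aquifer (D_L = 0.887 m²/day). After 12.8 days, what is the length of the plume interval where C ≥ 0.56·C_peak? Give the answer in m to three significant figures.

10.3 m

The plume is Gaussian with σ = √(2Dt) = √(2 × 0.887 × 12.8) = 4.765 m.
C/C_peak = exp(−Δx²/(2σ²)) = 0.56 ⇒ Δx = σ·√(−2 ln 0.56) = 4.765 × 1.077 = 5.132 m.
Width = 2Δx = 10.3 m.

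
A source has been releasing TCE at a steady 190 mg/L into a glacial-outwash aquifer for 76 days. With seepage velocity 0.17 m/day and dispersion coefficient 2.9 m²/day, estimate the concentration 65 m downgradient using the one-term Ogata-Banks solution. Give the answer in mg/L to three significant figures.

1.25 mg/L

For a continuous step input, C/C₀ ≈ ½·erfc((x−vt)/(2√(Dt))).
vt = 0.17 × 76 = 12.92 m and 2√(Dt) = 2√(2.9 × 76) = 29.69 m.
Argument (x−vt)/(2√(Dt)) = (65 − 12.92)/29.69 = 1.754; ½·erfc(1.754) = 0.006559.
C = 190 × 0.006559 = 1.25 mg/L.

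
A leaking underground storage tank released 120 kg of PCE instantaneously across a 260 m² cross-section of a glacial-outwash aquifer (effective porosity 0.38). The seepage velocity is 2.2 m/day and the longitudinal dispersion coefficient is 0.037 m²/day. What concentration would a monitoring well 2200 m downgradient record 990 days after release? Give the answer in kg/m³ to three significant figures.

0.00208 kg/m³

For an instantaneous plane source, C(x,t) = M/(n_e·A·√(4πDt)) · exp(−(x−vt)²/(4Dt)), with n_e·A the pore (flow) area.
Plume center vt = 2.2 × 990 = 2178 m, so the well at 2200 m is 22 m downgradient of the peak.
√(4πDt) = 21.45 m, giving peak height M/(n_e·A·√(4πDt)) = 120/(0.38 × 260 × 21.45) = 0.05662 kg/m³.
(x−vt)²/(4Dt) = (22)²/(4 × 0.037 × 990) = 3.303; exp(−3.303) = 0.03677.
C = 0.05662 × 0.03677 = 0.00208 kg/m³.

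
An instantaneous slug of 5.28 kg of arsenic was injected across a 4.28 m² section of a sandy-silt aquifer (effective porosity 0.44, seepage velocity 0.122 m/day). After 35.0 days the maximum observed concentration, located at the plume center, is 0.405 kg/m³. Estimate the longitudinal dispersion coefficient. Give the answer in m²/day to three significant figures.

0.109 m²/day

At the plume center C_max = M/(n_e·A·√(4πDt)), so D = M²/(4πt·(n_e·A·C_max)²).
n_e·A·C_max = 0.44 × 4.28 × 0.405 = 0.7627 kg/m.
D = 5.28²/(4π × 35.0 × 0.7627²) = 0.109 m²/day.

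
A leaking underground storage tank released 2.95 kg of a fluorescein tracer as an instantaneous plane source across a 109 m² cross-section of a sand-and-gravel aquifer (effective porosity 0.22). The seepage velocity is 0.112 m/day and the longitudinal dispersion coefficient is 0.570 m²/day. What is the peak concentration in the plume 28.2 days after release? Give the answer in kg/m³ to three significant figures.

0.00866 kg/m³

The peak of an instantaneous 1D plume sits at x = vt; there the Gaussian factor is 1 and C_max = M/(n_e·A·√(4πDt)), where n_e·A is the pore area the mass is dissolved in.
√(4πDt) = √(4π × 0.570 × 28.2) = 14.21 m, so C_max = 2.95/(0.22 × 109 × 14.21) = 0.00866 kg/m³.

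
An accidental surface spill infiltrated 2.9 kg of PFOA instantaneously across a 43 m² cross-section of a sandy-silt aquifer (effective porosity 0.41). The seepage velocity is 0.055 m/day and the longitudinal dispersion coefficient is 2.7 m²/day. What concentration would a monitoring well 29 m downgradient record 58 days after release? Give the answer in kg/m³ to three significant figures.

For an instantaneous plane source, C(x,t) = M/(n_e·A·√(4πDt)) · exp(−(x−vt)²/(4Dt)), with n_e·A the pore (flow) area.
Plume center vt = 0.055 × 58 = 3.19 m, so the well at 29 m is 25.81 m downgradient of the peak.
√(4πDt) = 44.36 m, giving peak height M/(n_e·A·√(4πDt)) = 2.9/(0.41 × 43 × 44.36) = 0.003708 kg/m³.
(x−vt)²/(4Dt) = (25.81)²/(4 × 2.7 × 58) = 1.063; exp(−1.063) = 0.3454.
C = 0.003708 × 0.3454 = 0.00128 kg/m³.

0.00128 kg/m³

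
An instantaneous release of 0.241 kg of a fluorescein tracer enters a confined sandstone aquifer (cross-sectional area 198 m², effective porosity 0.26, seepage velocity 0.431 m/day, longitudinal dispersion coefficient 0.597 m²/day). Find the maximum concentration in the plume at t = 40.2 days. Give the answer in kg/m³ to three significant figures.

0.000270 kg/m³

The peak of an instantaneous 1D plume sits at x = vt; there the Gaussian factor is 1 and C_max = M/(n_e·A·√(4πDt)), where n_e·A is the pore area the mass is dissolved in.
√(4πDt) = √(4π × 0.597 × 40.2) = 17.37 m, so C_max = 0.241/(0.26 × 198 × 17.37) = 0.000270 kg/m³.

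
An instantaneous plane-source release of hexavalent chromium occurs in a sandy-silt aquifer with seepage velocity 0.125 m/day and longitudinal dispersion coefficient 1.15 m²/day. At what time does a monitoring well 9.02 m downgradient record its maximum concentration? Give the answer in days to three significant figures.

29.5 days

For the 1D instantaneous-source solution, setting ∂C/∂t = 0 at fixed x gives v²t² + 2Dt − x² = 0, so t = (√(D² + v²x²) − D)/v².
√(D² + v²x²) = √(1.15² + 0.125² × 9.02²) = 1.611; v² = 0.015625.
t = (1.611 − 1.15)/0.015625 = 29.5 days (vs. the pure-advection estimate x/v = 72.2 d).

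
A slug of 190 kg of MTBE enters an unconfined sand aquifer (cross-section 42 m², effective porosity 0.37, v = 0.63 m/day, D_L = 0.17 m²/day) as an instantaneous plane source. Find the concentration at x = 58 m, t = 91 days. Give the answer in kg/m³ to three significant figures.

0.871 kg/m³

For an instantaneous plane source, C(x,t) = M/(n_e·A·√(4πDt)) · exp(−(x−vt)²/(4Dt)), with n_e·A the pore (flow) area.
Plume center vt = 0.63 × 91 = 57.33 m, so the well at 58 m is 0.67 m downgradient of the peak.
√(4πDt) = 13.94 m, giving peak height M/(n_e·A·√(4πDt)) = 190/(0.37 × 42 × 13.94) = 0.8771 kg/m³.
(x−vt)²/(4Dt) = (0.67)²/(4 × 0.17 × 91) = 0.007254; exp(−0.007254) = 0.9928.
C = 0.8771 × 0.9928 = 0.871 kg/m³.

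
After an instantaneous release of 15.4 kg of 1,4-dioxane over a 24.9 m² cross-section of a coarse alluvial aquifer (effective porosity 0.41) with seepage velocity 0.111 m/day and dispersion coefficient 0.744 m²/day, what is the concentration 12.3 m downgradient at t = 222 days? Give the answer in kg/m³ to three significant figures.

0.0263 kg/m³

For an instantaneous plane source, C(x,t) = M/(n_e·A·√(4πDt)) · exp(−(x−vt)²/(4Dt)), with n_e·A the pore (flow) area.
Plume center vt = 0.111 × 222 = 24.642 m, so the well at 12.3 m is 12.342 m upgradient of the peak.
√(4πDt) = 45.56 m, giving peak height M/(n_e·A·√(4πDt)) = 15.4/(0.41 × 24.9 × 45.56) = 0.03311 kg/m³.
(x−vt)²/(4Dt) = (-12.342)²/(4 × 0.744 × 222) = 0.2306; exp(−0.2306) = 0.7941.
C = 0.03311 × 0.7941 = 0.0263 kg/m³.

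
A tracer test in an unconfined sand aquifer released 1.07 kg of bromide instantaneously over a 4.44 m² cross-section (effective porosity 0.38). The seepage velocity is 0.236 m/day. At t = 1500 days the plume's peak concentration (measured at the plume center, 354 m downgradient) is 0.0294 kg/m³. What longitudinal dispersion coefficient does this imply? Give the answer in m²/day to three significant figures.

0.0247 m²/day

At the plume center C_max = M/(n_e·A·√(4πDt)), so D = M²/(4πt·(n_e·A·C_max)²).
n_e·A·C_max = 0.38 × 4.44 × 0.0294 = 0.04960 kg/m.
D = 1.07²/(4π × 1500 × 0.04960²) = 0.0247 m²/day.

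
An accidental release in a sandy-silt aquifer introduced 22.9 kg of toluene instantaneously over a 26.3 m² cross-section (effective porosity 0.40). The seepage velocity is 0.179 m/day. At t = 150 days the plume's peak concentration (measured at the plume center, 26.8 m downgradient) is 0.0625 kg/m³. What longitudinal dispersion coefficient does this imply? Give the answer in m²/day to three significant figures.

0.644 m²/day

At the plume center C_max = M/(n_e·A·√(4πDt)), so D = M²/(4πt·(n_e·A·C_max)²).
n_e·A·C_max = 0.40 × 26.3 × 0.0625 = 0.6575 kg/m.
D = 22.9²/(4π × 150 × 0.6575²) = 0.644 m²/day.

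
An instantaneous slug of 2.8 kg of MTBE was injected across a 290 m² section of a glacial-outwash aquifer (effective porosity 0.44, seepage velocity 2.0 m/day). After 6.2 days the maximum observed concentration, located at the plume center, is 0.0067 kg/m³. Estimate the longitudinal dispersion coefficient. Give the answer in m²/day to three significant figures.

0.138 m²/day

At the plume center C_max = M/(n_e·A·√(4πDt)), so D = M²/(4πt·(n_e·A·C_max)²).
n_e·A·C_max = 0.44 × 290 × 0.0067 = 0.8549 kg/m.
D = 2.8²/(4π × 6.2 × 0.8549²) = 0.138 m²/day.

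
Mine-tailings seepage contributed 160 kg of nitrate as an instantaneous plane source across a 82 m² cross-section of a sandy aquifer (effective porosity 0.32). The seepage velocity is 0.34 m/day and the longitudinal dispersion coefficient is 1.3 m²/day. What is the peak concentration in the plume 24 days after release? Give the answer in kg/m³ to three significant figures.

The peak of an instantaneous 1D plume sits at x = vt; there the Gaussian factor is 1 and C_max = M/(n_e·A·√(4πDt)), where n_e·A is the pore area the mass is dissolved in.
√(4πDt) = √(4π × 1.3 × 24) = 19.80 m, so C_max = 160/(0.32 × 82 × 19.80) = 0.308 kg/m³.

0.308 kg/m³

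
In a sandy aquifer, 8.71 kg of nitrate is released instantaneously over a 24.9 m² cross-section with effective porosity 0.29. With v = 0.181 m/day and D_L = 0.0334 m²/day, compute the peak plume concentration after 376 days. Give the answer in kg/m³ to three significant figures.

The peak of an instantaneous 1D plume sits at x = vt; there the Gaussian factor is 1 and C_max = M/(n_e·A·√(4πDt)), where n_e·A is the pore area the mass is dissolved in.
√(4πDt) = √(4π × 0.0334 × 376) = 12.56 m, so C_max = 8.71/(0.29 × 24.9 × 12.56) = 0.0960 kg/m³.

0.0960 kg/m³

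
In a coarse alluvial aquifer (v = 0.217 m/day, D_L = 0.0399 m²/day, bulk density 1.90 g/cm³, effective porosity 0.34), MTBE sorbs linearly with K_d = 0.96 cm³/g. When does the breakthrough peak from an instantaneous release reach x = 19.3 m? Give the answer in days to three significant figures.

561 days

Retardation factor R = 1 + ρ_b·K_d/n = 1 + 1.90 × 0.96/0.34 = 6.365.
Sorption retards both mechanisms: v_R = v/R = 0.03409 m/day, D_R = D/R = 0.006269 m²/day.
Peak time from v_R²t² + 2D_R t − x² = 0: t = (√(D_R² + v_R²x²) − D_R)/v_R².
√(D_R² + v_R²x²) = √(0.006269² + 0.03409² × 19.3²) = 0.6580; v_R² = 0.001162.
t = (0.6580 − 0.006269)/0.001162 = 561 days.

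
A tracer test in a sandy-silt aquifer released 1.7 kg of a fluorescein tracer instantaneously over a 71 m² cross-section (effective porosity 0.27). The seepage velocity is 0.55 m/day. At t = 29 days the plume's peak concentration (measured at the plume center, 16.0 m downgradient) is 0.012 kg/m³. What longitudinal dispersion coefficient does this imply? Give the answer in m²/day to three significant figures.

At the plume center C_max = M/(n_e·A·√(4πDt)), so D = M²/(4πt·(n_e·A·C_max)²).
n_e·A·C_max = 0.27 × 71 × 0.012 = 0.2300 kg/m.
D = 1.7²/(4π × 29 × 0.2300²) = 0.150 m²/day.

0.150 m²/day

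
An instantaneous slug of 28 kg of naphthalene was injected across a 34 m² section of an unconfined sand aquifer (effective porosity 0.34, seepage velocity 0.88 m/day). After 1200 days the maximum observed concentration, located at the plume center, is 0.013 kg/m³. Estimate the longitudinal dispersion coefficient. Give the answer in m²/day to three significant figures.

At the plume center C_max = M/(n_e·A·√(4πDt)), so D = M²/(4πt·(n_e·A·C_max)²).
n_e·A·C_max = 0.34 × 34 × 0.013 = 0.1503 kg/m.
D = 28²/(4π × 1200 × 0.1503²) = 2.30 m²/day.

2.30 m²/day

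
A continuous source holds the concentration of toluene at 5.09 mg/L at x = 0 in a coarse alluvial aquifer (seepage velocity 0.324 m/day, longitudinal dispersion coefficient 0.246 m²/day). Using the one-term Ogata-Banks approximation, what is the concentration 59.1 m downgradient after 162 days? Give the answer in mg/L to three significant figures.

For a continuous step input, C/C₀ ≈ ½·erfc((x−vt)/(2√(Dt))).
vt = 0.324 × 162 = 52.488 m and 2√(Dt) = 2√(0.246 × 162) = 12.63 m.
Argument (x−vt)/(2√(Dt)) = (59.1 − 52.488)/12.63 = 0.5235; ½·erfc(0.5235) = 0.2295.
C = 5.09 × 0.2295 = 1.17 mg/L.

1.17 mg/L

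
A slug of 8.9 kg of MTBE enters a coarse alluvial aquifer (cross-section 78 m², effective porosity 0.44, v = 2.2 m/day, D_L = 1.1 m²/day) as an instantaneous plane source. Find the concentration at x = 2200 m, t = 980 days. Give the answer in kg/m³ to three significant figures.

0.00142 kg/m³

For an instantaneous plane source, C(x,t) = M/(n_e·A·√(4πDt)) · exp(−(x−vt)²/(4Dt)), with n_e·A the pore (flow) area.
Plume center vt = 2.2 × 980 = 2156 m, so the well at 2200 m is 44 m downgradient of the peak.
√(4πDt) = 116.4 m, giving peak height M/(n_e·A·√(4πDt)) = 8.9/(0.44 × 78 × 116.4) = 0.002228 kg/m³.
(x−vt)²/(4Dt) = (44)²/(4 × 1.1 × 980) = 0.4490; exp(−0.4490) = 0.6383.
C = 0.002228 × 0.6383 = 0.00142 kg/m³.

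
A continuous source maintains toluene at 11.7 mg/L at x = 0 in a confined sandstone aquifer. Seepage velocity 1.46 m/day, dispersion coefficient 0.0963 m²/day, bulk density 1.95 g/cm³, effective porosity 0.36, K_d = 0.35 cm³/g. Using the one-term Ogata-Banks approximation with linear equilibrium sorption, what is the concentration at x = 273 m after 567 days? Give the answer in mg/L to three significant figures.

Retardation factor R = 1 + ρ_b·K_d/n = 1 + 1.95 × 0.35/0.36 = 2.896.
Sorption retards both mechanisms: v_R = v/R = 0.5041 m/day, D_R = D/R = 0.03325 m²/day.
v_R·t = 0.5041 × 567 = 285.8247 m; 2√(D_R t) = 8.684 m; argument = (273 − 285.8247)/8.684 = -1.477.
C = C₀ × ½·erfc(-1.477) = 11.7 × 0.9816 = 11.5 mg/L.

11.5 mg/L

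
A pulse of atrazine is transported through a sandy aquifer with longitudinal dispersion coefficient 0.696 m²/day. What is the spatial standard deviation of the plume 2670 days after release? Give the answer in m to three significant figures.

Dispersive spreading gives a Gaussian with σ² = 2Dt; advection only shifts the center.
σ = √(2 × 0.696 × 2670) = 61.0 m.

61.0 m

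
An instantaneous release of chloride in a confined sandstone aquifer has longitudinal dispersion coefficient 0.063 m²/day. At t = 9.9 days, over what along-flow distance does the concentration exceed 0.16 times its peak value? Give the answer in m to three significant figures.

The plume is Gaussian with σ = √(2Dt) = √(2 × 0.063 × 9.9) = 1.117 m.
C/C_peak = exp(−Δx²/(2σ²)) = 0.16 ⇒ Δx = σ·√(−2 ln 0.16) = 1.117 × 1.914 = 2.138 m.
Width = 2Δx = 4.28 m.

4.28 m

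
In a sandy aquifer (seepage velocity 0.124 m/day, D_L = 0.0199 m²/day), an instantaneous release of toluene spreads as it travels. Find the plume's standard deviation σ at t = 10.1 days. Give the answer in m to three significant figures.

Dispersive spreading gives a Gaussian with σ² = 2Dt; advection only shifts the center.
σ = √(2 × 0.0199 × 10.1) = 0.634 m.

0.634 m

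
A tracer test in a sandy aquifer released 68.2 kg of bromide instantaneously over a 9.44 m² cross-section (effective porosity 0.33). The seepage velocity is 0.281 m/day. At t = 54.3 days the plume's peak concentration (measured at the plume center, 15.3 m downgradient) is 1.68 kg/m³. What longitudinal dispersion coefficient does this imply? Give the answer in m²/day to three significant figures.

0.249 m²/day

At the plume center C_max = M/(n_e·A·√(4πDt)), so D = M²/(4πt·(n_e·A·C_max)²).
n_e·A·C_max = 0.33 × 9.44 × 1.68 = 5.234 kg/m.
D = 68.2²/(4π × 54.3 × 5.234²) = 0.249 m²/day.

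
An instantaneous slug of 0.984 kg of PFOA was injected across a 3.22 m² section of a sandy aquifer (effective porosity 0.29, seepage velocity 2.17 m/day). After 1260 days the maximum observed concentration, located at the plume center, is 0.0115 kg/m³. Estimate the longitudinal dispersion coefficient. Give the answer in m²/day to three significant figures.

0.530 m²/day

At the plume center C_max = M/(n_e·A·√(4πDt)), so D = M²/(4πt·(n_e·A·C_max)²).
n_e·A·C_max = 0.29 × 3.22 × 0.0115 = 0.01074 kg/m.
D = 0.984²/(4π × 1260 × 0.01074²) = 0.530 m²/day.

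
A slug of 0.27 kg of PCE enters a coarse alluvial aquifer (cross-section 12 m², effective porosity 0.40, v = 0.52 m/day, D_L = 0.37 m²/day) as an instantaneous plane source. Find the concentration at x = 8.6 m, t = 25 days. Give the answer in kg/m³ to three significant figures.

0.00309 kg/m³

For an instantaneous plane source, C(x,t) = M/(n_e·A·√(4πDt)) · exp(−(x−vt)²/(4Dt)), with n_e·A the pore (flow) area.
Plume center vt = 0.52 × 25 = 13 m, so the well at 8.6 m is 4.4 m upgradient of the peak.
√(4πDt) = 10.78 m, giving peak height M/(n_e·A·√(4πDt)) = 0.27/(0.40 × 12 × 10.78) = 0.005218 kg/m³.
(x−vt)²/(4Dt) = (-4.4)²/(4 × 0.37 × 25) = 0.5232; exp(−0.5232) = 0.5926.
C = 0.005218 × 0.5926 = 0.00309 kg/m³.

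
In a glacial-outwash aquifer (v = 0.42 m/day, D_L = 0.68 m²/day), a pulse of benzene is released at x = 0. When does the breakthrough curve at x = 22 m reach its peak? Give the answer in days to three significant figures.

For the 1D instantaneous-source solution, setting ∂C/∂t = 0 at fixed x gives v²t² + 2Dt − x² = 0, so t = (√(D² + v²x²) − D)/v².
√(D² + v²x²) = √(0.68² + 0.42² × 22²) = 9.265; v² = 0.1764.
t = (9.265 − 0.68)/0.1764 = 48.7 days (vs. the pure-advection estimate x/v = 52.4 d).

48.7 days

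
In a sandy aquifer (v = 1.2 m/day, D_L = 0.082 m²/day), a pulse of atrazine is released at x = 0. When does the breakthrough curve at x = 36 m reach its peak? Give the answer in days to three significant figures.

For the 1D instantaneous-source solution, setting ∂C/∂t = 0 at fixed x gives v²t² + 2Dt − x² = 0, so t = (√(D² + v²x²) − D)/v².
√(D² + v²x²) = √(0.082² + 1.2² × 36²) = 43.20; v² = 1.44.
t = (43.20 − 0.082)/1.44 = 29.9 days (vs. the pure-advection estimate x/v = 30.0 d).

29.9 days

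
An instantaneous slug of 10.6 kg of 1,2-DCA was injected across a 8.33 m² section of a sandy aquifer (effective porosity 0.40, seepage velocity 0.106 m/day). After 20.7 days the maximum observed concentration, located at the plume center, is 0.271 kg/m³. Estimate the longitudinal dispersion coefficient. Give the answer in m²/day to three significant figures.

At the plume center C_max = M/(n_e·A·√(4πDt)), so D = M²/(4πt·(n_e·A·C_max)²).
n_e·A·C_max = 0.40 × 8.33 × 0.271 = 0.9030 kg/m.
D = 10.6²/(4π × 20.7 × 0.9030²) = 0.530 m²/day.

0.530 m²/day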